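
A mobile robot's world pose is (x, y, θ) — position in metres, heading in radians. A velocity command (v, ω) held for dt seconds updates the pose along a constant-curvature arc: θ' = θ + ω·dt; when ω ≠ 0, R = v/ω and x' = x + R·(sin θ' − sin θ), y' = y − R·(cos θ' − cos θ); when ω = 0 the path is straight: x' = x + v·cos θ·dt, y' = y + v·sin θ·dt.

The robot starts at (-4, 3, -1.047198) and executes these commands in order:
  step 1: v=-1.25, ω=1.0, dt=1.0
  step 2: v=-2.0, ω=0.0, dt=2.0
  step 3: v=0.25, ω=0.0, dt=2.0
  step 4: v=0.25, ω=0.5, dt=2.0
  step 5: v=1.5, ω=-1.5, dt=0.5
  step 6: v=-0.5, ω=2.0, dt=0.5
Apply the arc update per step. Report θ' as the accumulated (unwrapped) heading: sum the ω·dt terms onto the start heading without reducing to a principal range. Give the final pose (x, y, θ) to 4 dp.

(-7.6578, 4.2436, 1.2028)

step 1: θ'=-0.0472 (R=-1.2500) → pose (-5.0236, 3.6236, -0.0472)
step 2: θ'=-0.0472 (straight) → pose (-9.0191, 3.8123, -0.0472)
step 3: θ'=-0.0472 (straight) → pose (-8.5197, 3.7887, -0.0472)
step 4: θ'=0.9528 (R=0.5000) → pose (-8.0885, 3.9985, 0.9528)
step 5: θ'=0.2028 (R=-1.0000) → pose (-7.4749, 4.3986, 0.2028)
step 6: θ'=1.2028 (R=-0.2500) → pose (-7.6578, 4.2436, 1.2028)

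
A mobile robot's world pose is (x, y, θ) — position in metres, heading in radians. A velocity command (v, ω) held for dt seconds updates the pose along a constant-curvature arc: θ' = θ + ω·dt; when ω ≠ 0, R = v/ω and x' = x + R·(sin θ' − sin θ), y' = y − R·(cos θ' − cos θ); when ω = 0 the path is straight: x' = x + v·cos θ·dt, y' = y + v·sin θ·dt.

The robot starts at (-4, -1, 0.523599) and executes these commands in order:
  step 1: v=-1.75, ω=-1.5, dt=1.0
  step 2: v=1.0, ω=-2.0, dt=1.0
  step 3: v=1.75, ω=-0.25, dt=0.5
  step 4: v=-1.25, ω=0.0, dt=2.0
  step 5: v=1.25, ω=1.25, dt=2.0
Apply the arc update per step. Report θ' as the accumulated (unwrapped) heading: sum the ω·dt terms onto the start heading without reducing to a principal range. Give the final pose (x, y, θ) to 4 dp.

(-4.7794, -3.2291, -0.6014)

step 1: θ'=-0.9764 (R=1.1667) → pose (-5.5499, -0.6430, -0.9764)
step 2: θ'=-2.9764 (R=-0.5000) → pose (-5.8819, -1.4162, -2.9764)
step 3: θ'=-3.1014 (R=-7.0000) → pose (-6.7517, -1.5058, -3.1014)
step 4: θ'=-3.1014 (straight) → pose (-4.2538, -1.4054, -3.1014)
step 5: θ'=-0.6014 (R=1.0000) → pose (-4.7794, -3.2291, -0.6014)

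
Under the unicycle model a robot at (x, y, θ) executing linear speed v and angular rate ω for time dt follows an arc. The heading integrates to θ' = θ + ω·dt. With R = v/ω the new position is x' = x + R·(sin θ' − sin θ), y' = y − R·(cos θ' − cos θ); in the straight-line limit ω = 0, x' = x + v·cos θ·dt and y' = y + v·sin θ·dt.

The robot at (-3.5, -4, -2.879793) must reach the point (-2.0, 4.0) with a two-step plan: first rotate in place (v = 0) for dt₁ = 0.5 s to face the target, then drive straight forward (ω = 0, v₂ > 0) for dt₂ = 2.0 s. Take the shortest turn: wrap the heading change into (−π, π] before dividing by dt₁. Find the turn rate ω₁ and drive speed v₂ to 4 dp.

heading to target = atan2(4−-4, -2−-3.5) = 1.3854
Δθ = wrap(1.3854 − -2.8798) = -2.0179; ω₁ = Δθ/dt₁ = -4.0359
distance = √((-2−-3.5)² + (4−-4)²) = 8.1394; v₂ = distance/dt₂ = 4.0697

ω₁ = -4.0359, v₂ = 4.0697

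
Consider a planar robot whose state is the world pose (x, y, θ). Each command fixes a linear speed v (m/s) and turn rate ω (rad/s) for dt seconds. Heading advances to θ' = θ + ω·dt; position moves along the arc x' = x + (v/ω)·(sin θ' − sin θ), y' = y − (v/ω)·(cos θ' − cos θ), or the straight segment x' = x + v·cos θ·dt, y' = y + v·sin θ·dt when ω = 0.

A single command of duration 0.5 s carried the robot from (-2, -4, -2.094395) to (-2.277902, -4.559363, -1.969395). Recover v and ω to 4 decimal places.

Δθ = -1.969395 − -2.094395 = 0.125000
ω = Δθ/dt = 0.125000/0.5 = 0.2500
R = −Δy/(cos θ' − cos θ) = 5.0000
v = R·ω = 5.0000·0.2500 = 1.2500

v = 1.2500, ω = 0.2500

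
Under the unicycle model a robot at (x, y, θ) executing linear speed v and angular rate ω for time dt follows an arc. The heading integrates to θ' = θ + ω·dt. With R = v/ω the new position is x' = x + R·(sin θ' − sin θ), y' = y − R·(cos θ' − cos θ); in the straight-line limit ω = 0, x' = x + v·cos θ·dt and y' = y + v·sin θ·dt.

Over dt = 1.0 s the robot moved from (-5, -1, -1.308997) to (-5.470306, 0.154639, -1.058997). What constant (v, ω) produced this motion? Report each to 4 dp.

Δθ = -1.058997 − -1.308997 = 0.250000
ω = Δθ/dt = 0.250000/1.0 = 0.2500
R = −Δy/(cos θ' − cos θ) = -5.0000
v = R·ω = -5.0000·0.2500 = -1.2500

v = -1.2500, ω = 0.2500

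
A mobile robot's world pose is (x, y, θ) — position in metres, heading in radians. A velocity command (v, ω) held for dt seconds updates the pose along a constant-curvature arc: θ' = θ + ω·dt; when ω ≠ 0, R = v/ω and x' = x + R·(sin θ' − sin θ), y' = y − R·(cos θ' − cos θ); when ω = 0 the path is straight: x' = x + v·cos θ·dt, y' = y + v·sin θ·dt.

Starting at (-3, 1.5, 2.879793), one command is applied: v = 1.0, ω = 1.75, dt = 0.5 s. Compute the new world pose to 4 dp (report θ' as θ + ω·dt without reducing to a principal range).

(-3.4767, 1.4154, 3.7548)

θ' = 2.8798 + 1.75·0.5 = 3.7548
R = v/ω = 1.0/1.75 = 0.5714
x' = -3 + 0.5714·(sin 3.7548 − sin 2.8798) = -3.4767
y' = 1.5 − 0.5714·(cos 3.7548 − cos 2.8798) = 1.4154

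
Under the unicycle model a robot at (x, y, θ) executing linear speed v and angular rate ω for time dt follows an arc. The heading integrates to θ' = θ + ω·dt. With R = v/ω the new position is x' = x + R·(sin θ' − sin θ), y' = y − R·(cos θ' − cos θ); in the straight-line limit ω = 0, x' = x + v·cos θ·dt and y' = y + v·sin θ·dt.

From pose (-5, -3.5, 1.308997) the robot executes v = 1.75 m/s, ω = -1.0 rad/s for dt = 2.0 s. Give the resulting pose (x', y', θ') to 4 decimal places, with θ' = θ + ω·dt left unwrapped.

(-2.1943, -2.6044, -0.6910)

θ' = 1.3090 + -1.0·2.0 = -0.6910
R = v/ω = 1.75/-1.0 = -1.7500
x' = -5 + -1.7500·(sin -0.6910 − sin 1.3090) = -2.1943
y' = -3.5 − -1.7500·(cos -0.6910 − cos 1.3090) = -2.6044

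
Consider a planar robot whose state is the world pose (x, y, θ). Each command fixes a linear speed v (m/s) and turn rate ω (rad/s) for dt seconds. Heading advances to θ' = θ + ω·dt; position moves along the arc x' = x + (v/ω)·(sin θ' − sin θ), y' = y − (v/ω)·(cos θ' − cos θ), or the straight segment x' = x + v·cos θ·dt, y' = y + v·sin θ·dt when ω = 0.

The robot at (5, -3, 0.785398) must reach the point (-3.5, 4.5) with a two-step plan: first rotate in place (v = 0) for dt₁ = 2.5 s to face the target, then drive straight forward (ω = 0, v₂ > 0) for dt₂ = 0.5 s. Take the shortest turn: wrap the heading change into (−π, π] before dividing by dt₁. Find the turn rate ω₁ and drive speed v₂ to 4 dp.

ω₁ = 0.6533, v₂ = 22.6716

heading to target = atan2(4.5−-3, -3.5−5) = 2.4186
Δθ = wrap(2.4186 − 0.7854) = 1.6332; ω₁ = Δθ/dt₁ = 0.6533
distance = √((-3.5−5)² + (4.5−-3)²) = 11.3358; v₂ = distance/dt₂ = 22.6716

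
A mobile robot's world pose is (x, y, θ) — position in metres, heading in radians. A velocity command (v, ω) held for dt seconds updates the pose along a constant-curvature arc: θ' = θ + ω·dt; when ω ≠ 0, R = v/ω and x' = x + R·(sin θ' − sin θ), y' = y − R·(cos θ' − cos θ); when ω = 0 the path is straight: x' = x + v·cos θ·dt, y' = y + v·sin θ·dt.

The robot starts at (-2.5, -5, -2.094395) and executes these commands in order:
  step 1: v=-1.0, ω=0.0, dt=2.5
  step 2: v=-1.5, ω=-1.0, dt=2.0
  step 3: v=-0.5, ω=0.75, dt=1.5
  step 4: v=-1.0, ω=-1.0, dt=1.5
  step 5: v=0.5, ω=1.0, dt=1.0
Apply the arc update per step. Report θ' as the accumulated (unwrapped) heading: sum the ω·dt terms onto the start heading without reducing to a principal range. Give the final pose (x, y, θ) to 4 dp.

(2.7468, -3.3779, -3.4694)

step 1: θ'=-2.0944 (straight) → pose (-1.2500, -2.8349, -2.0944)
step 2: θ'=-4.0944 (R=1.5000) → pose (1.2716, -2.7158, -4.0944)
step 3: θ'=-2.9694 (R=-0.6667) → pose (1.9292, -2.9864, -2.9694)
step 4: θ'=-4.4694 (R=1.0000) → pose (3.0712, -3.7310, -4.4694)
step 5: θ'=-3.4694 (R=0.5000) → pose (2.7468, -3.3779, -3.4694)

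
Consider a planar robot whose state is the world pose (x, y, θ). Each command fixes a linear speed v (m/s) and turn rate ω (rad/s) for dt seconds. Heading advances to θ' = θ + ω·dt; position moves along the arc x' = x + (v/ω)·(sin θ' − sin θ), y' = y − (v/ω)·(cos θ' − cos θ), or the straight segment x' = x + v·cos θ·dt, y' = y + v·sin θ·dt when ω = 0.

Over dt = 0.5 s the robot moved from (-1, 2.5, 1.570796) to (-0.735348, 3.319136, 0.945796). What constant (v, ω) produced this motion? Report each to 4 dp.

Δθ = 0.945796 − 1.570796 = -0.625000
ω = Δθ/dt = -0.625000/0.5 = -1.2500
R = −Δy/(cos θ' − cos θ) = -1.4000
v = R·ω = -1.4000·-1.2500 = 1.7500

v = 1.7500, ω = -1.2500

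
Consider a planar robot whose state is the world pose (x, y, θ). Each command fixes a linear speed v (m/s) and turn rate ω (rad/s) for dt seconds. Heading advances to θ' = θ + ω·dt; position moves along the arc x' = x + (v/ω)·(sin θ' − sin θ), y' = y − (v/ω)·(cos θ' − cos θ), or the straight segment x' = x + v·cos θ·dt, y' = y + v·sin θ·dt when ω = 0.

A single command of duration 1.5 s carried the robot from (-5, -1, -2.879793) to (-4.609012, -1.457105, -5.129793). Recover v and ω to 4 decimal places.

Δθ = -5.129793 − -2.879793 = -2.250000
ω = Δθ/dt = -2.250000/1.5 = -1.5000
R = −Δy/(cos θ' − cos θ) = 0.3333
v = R·ω = 0.3333·-1.5000 = -0.5000

v = -0.5000, ω = -1.5000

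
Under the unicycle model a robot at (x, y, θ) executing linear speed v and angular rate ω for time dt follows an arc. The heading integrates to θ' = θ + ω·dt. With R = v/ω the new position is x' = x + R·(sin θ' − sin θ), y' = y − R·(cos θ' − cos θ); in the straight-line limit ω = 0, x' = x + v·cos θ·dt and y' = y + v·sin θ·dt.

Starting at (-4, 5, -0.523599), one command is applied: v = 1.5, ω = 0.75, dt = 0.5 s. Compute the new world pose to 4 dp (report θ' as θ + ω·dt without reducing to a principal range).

(-3.2961, 4.7541, -0.1486)

θ' = -0.5236 + 0.75·0.5 = -0.1486
R = v/ω = 1.5/0.75 = 2.0000
x' = -4 + 2.0000·(sin -0.1486 − sin -0.5236) = -3.2961
y' = 5 − 2.0000·(cos -0.1486 − cos -0.5236) = 4.7541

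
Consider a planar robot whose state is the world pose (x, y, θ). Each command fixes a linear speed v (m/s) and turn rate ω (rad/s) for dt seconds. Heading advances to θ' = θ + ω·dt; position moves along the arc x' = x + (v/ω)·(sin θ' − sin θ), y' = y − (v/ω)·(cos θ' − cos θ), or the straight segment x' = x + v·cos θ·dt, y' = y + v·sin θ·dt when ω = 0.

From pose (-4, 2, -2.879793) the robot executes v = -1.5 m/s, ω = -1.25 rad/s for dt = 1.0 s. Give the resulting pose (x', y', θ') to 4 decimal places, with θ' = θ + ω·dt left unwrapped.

θ' = -2.8798 + -1.25·1.0 = -4.1298
R = v/ω = -1.5/-1.25 = 1.2000
x' = -4 + 1.2000·(sin -4.1298 − sin -2.8798) = -2.6874
y' = 2 − 1.2000·(cos -4.1298 − cos -2.8798) = 1.5011

(-2.6874, 1.5011, -4.1298)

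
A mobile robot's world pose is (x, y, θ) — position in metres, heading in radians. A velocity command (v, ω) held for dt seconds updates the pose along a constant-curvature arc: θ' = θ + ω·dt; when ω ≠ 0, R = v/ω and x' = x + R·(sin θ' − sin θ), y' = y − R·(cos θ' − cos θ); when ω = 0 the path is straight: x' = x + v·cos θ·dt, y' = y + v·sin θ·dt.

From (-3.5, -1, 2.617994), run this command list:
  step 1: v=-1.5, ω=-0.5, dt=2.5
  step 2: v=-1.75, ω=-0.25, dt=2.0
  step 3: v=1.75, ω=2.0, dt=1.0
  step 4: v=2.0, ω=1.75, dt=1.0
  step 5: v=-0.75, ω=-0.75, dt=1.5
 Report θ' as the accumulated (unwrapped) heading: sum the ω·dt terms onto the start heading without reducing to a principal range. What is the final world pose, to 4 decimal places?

step 1: θ'=1.3680 (R=3.0000) → pose (-2.0615, -4.2023, 1.3680)
step 2: θ'=0.8680 (R=7.0000) → pose (-3.5768, -7.3169, 0.8680)
step 3: θ'=2.8680 (R=0.8750) → pose (-4.0080, -5.9089, 2.8680)
step 4: θ'=4.6180 (R=1.1429) → pose (-5.4546, -6.9015, 4.6180)
step 5: θ'=3.4930 (R=1.0000) → pose (-4.8033, -6.0569, 3.4930)

(-4.8033, -6.0569, 3.4930)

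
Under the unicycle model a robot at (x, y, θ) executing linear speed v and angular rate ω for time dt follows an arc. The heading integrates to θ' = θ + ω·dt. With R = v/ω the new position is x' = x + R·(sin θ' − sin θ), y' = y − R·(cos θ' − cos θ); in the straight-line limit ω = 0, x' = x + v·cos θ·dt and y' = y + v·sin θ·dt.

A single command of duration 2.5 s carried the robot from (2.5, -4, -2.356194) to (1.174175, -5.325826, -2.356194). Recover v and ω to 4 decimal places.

v = 0.7500, ω = 0.0000

Δθ = -2.356194 − -2.356194 = 0.000000
ω = Δθ/dt = 0.000000/2.5 = 0.0000
ω = 0 → v = (Δx·cos θ + Δy·sin θ)/dt = 0.7500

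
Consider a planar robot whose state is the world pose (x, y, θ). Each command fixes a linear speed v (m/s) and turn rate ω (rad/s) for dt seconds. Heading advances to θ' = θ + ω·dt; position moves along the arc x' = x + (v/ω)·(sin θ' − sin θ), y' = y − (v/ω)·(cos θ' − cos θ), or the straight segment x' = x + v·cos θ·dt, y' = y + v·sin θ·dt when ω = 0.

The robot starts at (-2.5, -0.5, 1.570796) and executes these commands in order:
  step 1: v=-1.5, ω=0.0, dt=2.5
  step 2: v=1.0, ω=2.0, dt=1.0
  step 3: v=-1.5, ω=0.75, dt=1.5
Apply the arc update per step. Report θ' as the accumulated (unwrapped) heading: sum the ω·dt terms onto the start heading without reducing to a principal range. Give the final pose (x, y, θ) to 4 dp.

step 1: θ'=1.5708 (straight) → pose (-2.5000, -4.2500, 1.5708)
step 2: θ'=3.5708 (R=0.5000) → pose (-3.2081, -3.7954, 3.5708)
step 3: θ'=4.6958 (R=-2.0000) → pose (-2.0406, -2.0099, 4.6958)

(-2.0406, -2.0099, 4.6958)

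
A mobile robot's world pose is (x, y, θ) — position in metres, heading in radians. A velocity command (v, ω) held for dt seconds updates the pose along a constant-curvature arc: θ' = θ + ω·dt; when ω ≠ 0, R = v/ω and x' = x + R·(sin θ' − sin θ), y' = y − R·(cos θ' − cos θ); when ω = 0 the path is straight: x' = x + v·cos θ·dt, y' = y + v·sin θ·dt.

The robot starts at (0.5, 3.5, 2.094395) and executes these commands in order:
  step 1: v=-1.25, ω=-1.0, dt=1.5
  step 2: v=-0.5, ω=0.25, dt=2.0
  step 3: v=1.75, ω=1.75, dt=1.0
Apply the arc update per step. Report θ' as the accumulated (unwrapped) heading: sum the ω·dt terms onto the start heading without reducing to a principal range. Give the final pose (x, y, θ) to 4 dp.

(-1.1356, 2.5143, 2.8444)

step 1: θ'=0.5944 (R=1.2500) → pose (0.1175, 1.8394, 0.5944)
step 2: θ'=1.0944 (R=-2.0000) → pose (-0.5398, 1.0996, 1.0944)
step 3: θ'=2.8444 (R=1.0000) → pose (-1.1356, 2.5143, 2.8444)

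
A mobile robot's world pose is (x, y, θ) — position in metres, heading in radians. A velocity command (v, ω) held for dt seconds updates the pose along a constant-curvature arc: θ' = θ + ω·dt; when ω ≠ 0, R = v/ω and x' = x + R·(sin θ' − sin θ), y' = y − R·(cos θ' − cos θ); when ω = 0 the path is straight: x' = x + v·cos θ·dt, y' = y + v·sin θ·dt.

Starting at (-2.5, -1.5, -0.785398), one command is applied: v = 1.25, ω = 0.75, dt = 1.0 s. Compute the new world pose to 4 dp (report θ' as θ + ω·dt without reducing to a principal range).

θ' = -0.7854 + 0.75·1.0 = -0.0354
R = v/ω = 1.25/0.75 = 1.6667
x' = -2.5 + 1.6667·(sin -0.0354 − sin -0.7854) = -1.3805
y' = -1.5 − 1.6667·(cos -0.0354 − cos -0.7854) = -1.9871

(-1.3805, -1.9871, -0.0354)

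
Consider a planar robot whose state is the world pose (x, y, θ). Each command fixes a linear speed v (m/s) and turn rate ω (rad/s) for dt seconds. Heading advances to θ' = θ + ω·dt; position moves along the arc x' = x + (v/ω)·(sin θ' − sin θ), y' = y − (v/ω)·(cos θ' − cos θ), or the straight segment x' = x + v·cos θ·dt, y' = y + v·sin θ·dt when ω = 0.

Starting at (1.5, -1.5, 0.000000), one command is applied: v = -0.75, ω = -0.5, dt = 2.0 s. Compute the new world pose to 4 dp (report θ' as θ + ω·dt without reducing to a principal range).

(0.2378, -0.8105, -1.0000)

θ' = 0.0000 + -0.5·2.0 = -1.0000
R = v/ω = -0.75/-0.5 = 1.5000
x' = 1.5 + 1.5000·(sin -1.0000 − sin 0.0000) = 0.2378
y' = -1.5 − 1.5000·(cos -1.0000 − cos 0.0000) = -0.8105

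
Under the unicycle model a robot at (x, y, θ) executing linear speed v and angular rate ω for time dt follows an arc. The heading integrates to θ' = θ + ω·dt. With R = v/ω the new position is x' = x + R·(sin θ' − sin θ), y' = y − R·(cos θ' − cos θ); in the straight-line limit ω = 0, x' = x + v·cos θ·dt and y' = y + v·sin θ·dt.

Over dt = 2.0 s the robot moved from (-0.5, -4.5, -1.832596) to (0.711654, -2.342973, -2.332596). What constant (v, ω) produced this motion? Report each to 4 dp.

Δθ = -2.332596 − -1.832596 = -0.500000
ω = Δθ/dt = -0.500000/2.0 = -0.2500
R = −Δy/(cos θ' − cos θ) = 5.0000
v = R·ω = 5.0000·-0.2500 = -1.2500

v = -1.2500, ω = -0.2500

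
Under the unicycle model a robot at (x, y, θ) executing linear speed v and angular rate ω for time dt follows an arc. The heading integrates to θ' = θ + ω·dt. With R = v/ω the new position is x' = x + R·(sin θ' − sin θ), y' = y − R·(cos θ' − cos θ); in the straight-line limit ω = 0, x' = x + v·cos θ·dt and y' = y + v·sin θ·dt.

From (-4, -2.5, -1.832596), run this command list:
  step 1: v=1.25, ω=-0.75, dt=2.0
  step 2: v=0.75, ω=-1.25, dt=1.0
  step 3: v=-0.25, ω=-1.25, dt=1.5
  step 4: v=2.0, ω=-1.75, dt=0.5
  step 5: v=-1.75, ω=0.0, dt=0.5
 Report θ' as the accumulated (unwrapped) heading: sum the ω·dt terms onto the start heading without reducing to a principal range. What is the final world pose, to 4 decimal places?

step 1: θ'=-3.3326 (R=-1.6667) → pose (-5.9263, -3.7050, -3.3326)
step 2: θ'=-4.5826 (R=-0.6000) → pose (-6.4073, -3.1936, -4.5826)
step 3: θ'=-6.4576 (R=0.2000) → pose (-6.6404, -3.4164, -6.4576)
step 4: θ'=-7.3326 (R=-1.1429) → pose (-5.8477, -3.9727, -7.3326)
step 5: θ'=-7.3326 (straight) → pose (-6.2835, -3.2140, -7.3326)

(-6.2835, -3.2140, -7.3326)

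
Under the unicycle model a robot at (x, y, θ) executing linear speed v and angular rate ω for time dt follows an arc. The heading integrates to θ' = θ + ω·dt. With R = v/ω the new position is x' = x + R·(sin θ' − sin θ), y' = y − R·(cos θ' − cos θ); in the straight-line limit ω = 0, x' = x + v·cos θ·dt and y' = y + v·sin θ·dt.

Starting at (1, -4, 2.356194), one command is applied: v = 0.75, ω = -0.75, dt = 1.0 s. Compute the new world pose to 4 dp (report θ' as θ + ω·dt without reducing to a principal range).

θ' = 2.3562 + -0.75·1.0 = 1.6062
R = v/ω = 0.75/-0.75 = -1.0000
x' = 1 + -1.0000·(sin 1.6062 − sin 2.3562) = 0.7077
y' = -4 − -1.0000·(cos 1.6062 − cos 2.3562) = -3.3283

(0.7077, -3.3283, 1.6062)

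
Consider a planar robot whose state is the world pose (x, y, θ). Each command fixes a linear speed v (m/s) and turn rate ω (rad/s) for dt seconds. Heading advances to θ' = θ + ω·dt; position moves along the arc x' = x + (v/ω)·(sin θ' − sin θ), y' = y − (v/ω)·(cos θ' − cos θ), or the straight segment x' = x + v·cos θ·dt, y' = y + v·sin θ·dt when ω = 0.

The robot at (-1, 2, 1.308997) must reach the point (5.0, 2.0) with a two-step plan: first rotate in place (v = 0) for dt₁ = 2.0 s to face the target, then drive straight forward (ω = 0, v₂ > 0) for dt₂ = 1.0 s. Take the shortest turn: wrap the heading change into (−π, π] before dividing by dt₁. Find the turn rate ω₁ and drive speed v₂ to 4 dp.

heading to target = atan2(2−2, 5−-1) = 0.0000
Δθ = wrap(0.0000 − 1.3090) = -1.3090; ω₁ = Δθ/dt₁ = -0.6545
distance = √((5−-1)² + (2−2)²) = 6.0000; v₂ = distance/dt₂ = 6.0000

ω₁ = -0.6545, v₂ = 6.0000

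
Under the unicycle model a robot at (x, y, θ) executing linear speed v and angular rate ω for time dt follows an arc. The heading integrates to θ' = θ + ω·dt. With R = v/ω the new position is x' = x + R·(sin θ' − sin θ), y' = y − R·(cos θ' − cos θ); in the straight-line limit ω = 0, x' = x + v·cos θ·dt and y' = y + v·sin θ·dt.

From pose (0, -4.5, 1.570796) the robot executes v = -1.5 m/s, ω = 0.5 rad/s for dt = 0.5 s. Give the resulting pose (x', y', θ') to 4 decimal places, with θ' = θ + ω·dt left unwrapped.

θ' = 1.5708 + 0.5·0.5 = 1.8208
R = v/ω = -1.5/0.5 = -3.0000
x' = 0 + -3.0000·(sin 1.8208 − sin 1.5708) = 0.0933
y' = -4.5 − -3.0000·(cos 1.8208 − cos 1.5708) = -5.2422

(0.0933, -5.2422, 1.8208)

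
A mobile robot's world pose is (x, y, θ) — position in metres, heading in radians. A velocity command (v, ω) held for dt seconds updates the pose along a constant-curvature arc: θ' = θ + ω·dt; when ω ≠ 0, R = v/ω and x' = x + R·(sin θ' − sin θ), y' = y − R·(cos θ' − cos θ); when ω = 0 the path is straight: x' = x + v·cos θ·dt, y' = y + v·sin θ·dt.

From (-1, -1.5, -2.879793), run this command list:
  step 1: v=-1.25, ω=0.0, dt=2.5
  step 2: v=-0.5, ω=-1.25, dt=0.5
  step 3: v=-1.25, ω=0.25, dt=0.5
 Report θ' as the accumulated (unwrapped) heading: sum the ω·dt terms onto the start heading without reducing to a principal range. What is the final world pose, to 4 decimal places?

step 1: θ'=-2.8798 (straight) → pose (2.0185, -0.6912, -2.8798)
step 2: θ'=-3.5048 (R=0.4000) → pose (2.2642, -0.7037, -3.5048)
step 3: θ'=-3.3798 (R=-5.0000) → pose (2.8607, -0.8887, -3.3798)

(2.8607, -0.8887, -3.3798)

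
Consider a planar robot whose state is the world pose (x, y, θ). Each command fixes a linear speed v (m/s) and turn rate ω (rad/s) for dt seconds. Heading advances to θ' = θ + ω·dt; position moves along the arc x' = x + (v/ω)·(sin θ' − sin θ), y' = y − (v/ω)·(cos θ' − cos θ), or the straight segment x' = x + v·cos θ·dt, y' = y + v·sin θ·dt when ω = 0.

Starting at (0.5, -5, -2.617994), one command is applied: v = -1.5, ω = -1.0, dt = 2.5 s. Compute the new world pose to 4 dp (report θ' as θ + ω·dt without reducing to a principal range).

(2.6283, -6.8909, -5.1180)

θ' = -2.6180 + -1.0·2.5 = -5.1180
R = v/ω = -1.5/-1.0 = 1.5000
x' = 0.5 + 1.5000·(sin -5.1180 − sin -2.6180) = 2.6283
y' = -5 − 1.5000·(cos -5.1180 − cos -2.6180) = -6.8909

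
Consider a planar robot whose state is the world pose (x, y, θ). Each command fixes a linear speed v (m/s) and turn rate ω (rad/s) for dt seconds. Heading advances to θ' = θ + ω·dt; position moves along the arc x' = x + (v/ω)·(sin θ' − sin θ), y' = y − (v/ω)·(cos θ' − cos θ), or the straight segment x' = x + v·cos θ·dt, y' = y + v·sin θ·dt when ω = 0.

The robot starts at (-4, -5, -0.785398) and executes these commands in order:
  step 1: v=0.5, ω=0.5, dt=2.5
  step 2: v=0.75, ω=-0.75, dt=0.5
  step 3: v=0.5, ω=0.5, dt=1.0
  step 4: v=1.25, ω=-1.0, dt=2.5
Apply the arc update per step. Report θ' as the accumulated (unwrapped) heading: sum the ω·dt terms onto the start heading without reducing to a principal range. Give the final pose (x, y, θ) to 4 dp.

step 1: θ'=0.4646 (R=1.0000) → pose (-2.8448, -5.1869, 0.4646)
step 2: θ'=0.0896 (R=-1.0000) → pose (-2.4862, -5.0849, 0.0896)
step 3: θ'=0.5896 (R=1.0000) → pose (-2.0197, -4.9201, 0.5896)
step 4: θ'=-1.9104 (R=-1.2500) → pose (-0.1460, -6.3754, -1.9104)

(-0.1460, -6.3754, -1.9104)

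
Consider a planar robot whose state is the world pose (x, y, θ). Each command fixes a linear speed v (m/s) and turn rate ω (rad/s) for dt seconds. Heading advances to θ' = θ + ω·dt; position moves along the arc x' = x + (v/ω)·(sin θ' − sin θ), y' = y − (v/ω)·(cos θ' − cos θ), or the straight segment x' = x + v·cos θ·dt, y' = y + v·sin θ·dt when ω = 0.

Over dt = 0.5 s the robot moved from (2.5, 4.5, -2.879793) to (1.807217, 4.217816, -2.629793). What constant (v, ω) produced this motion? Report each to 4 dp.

v = 1.5000, ω = 0.5000

Δθ = -2.629793 − -2.879793 = 0.250000
ω = Δθ/dt = 0.250000/0.5 = 0.5000
R = Δx/(sin θ' − sin θ) = 3.0000
v = R·ω = 3.0000·0.5000 = 1.5000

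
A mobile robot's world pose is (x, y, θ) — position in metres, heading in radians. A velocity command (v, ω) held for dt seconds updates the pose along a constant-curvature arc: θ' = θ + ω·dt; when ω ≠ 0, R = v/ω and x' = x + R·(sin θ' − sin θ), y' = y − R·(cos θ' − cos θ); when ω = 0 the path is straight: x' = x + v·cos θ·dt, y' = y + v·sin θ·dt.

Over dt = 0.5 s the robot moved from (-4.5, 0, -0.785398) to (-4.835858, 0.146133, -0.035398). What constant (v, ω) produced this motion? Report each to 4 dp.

Δθ = -0.035398 − -0.785398 = 0.750000
ω = Δθ/dt = 0.750000/0.5 = 1.5000
R = Δx/(sin θ' − sin θ) = -0.5000
v = R·ω = -0.5000·1.5000 = -0.7500

v = -0.7500, ω = 1.5000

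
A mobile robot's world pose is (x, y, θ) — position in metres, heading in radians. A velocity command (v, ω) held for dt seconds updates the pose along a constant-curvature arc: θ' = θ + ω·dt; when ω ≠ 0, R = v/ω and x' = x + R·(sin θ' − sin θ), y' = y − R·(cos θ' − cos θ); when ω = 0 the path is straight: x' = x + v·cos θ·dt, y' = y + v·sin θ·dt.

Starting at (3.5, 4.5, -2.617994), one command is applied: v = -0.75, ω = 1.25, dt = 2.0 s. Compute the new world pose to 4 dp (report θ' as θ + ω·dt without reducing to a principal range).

θ' = -2.6180 + 1.25·2.0 = -0.1180
R = v/ω = -0.75/1.25 = -0.6000
x' = 3.5 + -0.6000·(sin -0.1180 − sin -2.6180) = 3.2706
y' = 4.5 − -0.6000·(cos -0.1180 − cos -2.6180) = 5.6154

(3.2706, 5.6154, -0.1180)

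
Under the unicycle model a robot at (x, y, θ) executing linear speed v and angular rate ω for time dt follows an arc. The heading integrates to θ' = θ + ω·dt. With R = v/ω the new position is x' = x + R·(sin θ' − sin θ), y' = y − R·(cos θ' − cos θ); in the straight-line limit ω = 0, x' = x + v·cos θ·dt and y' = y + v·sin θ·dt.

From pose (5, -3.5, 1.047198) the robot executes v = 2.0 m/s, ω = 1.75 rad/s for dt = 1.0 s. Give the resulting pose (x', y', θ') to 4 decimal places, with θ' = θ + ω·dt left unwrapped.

(4.3961, -1.8528, 2.7972)

θ' = 1.0472 + 1.75·1.0 = 2.7972
R = v/ω = 2.0/1.75 = 1.1429
x' = 5 + 1.1429·(sin 2.7972 − sin 1.0472) = 4.3961
y' = -3.5 − 1.1429·(cos 2.7972 − cos 1.0472) = -1.8528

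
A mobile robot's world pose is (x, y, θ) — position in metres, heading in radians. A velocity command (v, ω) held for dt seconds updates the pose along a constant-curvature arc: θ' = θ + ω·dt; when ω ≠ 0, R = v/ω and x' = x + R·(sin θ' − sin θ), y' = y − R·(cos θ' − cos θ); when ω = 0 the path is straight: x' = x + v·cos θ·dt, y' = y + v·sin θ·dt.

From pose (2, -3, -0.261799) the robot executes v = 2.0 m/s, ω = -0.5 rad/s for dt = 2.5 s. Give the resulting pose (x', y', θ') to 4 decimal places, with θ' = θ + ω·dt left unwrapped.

(4.9578, -6.6279, -1.5118)

θ' = -0.2618 + -0.5·2.5 = -1.5118
R = v/ω = 2.0/-0.5 = -4.0000
x' = 2 + -4.0000·(sin -1.5118 − sin -0.2618) = 4.9578
y' = -3 − -4.0000·(cos -1.5118 − cos -0.2618) = -6.6279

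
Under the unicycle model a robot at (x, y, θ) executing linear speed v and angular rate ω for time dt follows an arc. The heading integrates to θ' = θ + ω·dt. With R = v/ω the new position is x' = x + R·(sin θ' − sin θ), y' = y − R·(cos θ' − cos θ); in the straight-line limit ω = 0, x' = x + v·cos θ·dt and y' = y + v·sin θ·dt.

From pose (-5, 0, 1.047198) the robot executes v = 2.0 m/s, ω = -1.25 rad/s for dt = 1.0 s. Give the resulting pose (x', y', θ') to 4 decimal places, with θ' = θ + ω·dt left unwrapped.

θ' = 1.0472 + -1.25·1.0 = -0.2028
R = v/ω = 2.0/-1.25 = -1.6000
x' = -5 + -1.6000·(sin -0.2028 − sin 1.0472) = -3.2921
y' = 0 − -1.6000·(cos -0.2028 − cos 1.0472) = 0.7672

(-3.2921, 0.7672, -0.2028)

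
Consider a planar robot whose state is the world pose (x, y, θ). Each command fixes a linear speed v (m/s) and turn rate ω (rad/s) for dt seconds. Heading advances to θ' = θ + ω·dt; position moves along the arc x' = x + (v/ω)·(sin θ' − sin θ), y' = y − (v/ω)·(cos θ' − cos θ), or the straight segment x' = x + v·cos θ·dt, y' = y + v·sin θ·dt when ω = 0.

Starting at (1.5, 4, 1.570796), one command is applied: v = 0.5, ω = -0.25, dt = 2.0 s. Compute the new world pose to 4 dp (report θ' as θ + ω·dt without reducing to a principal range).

(1.7448, 4.9589, 1.0708)

θ' = 1.5708 + -0.25·2.0 = 1.0708
R = v/ω = 0.5/-0.25 = -2.0000
x' = 1.5 + -2.0000·(sin 1.0708 − sin 1.5708) = 1.7448
y' = 4 − -2.0000·(cos 1.0708 − cos 1.5708) = 4.9589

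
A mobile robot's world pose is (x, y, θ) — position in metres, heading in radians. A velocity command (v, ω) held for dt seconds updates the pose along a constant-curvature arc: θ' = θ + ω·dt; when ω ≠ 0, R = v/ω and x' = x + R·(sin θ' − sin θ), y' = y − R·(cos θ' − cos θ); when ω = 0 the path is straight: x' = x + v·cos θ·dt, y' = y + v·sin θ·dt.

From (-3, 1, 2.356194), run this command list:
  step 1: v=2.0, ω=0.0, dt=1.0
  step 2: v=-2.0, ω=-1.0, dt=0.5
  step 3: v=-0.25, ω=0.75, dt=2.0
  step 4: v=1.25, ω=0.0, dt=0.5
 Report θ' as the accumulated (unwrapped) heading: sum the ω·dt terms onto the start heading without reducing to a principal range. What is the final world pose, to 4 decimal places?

step 1: θ'=2.3562 (straight) → pose (-4.4142, 2.4142, 2.3562)
step 2: θ'=1.8562 (R=2.0000) → pose (-3.9093, 1.5631, 1.8562)
step 3: θ'=3.3562 (R=-0.3333) → pose (-3.5185, 1.3312, 3.3562)
step 4: θ'=3.3562 (straight) → pose (-4.1292, 1.1981, 3.3562)

(-4.1292, 1.1981, 3.3562)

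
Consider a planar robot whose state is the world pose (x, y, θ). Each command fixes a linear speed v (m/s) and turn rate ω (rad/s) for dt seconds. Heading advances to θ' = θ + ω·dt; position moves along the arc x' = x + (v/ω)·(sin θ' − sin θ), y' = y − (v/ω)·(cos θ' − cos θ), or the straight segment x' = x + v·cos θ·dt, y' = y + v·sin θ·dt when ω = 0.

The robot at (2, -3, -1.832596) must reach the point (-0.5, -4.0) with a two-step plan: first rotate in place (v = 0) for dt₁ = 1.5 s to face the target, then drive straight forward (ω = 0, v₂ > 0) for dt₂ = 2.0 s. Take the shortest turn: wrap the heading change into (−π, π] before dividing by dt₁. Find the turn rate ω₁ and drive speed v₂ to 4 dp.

heading to target = atan2(-4−-3, -0.5−2) = -2.7611
Δθ = wrap(-2.7611 − -1.8326) = -0.9285; ω₁ = Δθ/dt₁ = -0.6190
distance = √((-0.5−2)² + (-4−-3)²) = 2.6926; v₂ = distance/dt₂ = 1.3463

ω₁ = -0.6190, v₂ = 1.3463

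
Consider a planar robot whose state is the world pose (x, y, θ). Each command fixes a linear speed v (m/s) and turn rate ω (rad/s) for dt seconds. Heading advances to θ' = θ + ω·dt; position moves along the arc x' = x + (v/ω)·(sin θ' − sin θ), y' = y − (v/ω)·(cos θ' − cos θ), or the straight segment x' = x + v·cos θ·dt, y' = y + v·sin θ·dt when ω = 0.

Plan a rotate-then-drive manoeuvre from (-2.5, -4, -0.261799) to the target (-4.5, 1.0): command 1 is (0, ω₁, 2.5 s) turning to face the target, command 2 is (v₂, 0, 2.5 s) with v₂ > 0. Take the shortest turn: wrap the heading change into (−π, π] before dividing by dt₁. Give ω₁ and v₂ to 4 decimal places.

heading to target = atan2(1−-4, -4.5−-2.5) = 1.9513
Δθ = wrap(1.9513 − -0.2618) = 2.2131; ω₁ = Δθ/dt₁ = 0.8852
distance = √((-4.5−-2.5)² + (1−-4)²) = 5.3852; v₂ = distance/dt₂ = 2.1541

ω₁ = 0.8852, v₂ = 2.1541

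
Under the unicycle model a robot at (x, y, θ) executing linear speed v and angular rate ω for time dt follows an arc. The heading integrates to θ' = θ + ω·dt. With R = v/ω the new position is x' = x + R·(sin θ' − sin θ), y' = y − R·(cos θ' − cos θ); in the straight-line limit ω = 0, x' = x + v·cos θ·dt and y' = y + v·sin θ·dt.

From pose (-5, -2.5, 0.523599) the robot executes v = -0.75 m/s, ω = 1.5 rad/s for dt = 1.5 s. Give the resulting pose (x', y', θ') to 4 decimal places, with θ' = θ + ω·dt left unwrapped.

θ' = 0.5236 + 1.5·1.5 = 2.7736
R = v/ω = -0.75/1.5 = -0.5000
x' = -5 + -0.5000·(sin 2.7736 − sin 0.5236) = -4.9299
y' = -2.5 − -0.5000·(cos 2.7736 − cos 0.5236) = -3.3995

(-4.9299, -3.3995, 2.7736)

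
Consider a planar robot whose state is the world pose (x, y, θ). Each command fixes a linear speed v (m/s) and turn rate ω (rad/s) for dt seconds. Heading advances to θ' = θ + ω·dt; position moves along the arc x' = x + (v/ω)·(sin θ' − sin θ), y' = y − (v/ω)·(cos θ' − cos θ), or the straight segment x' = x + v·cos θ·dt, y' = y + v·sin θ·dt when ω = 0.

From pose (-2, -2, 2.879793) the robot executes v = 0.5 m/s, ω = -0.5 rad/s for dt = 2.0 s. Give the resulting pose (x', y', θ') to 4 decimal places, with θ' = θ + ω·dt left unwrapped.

(-2.6938, -1.3382, 1.8798)

θ' = 2.8798 + -0.5·2.0 = 1.8798
R = v/ω = 0.5/-0.5 = -1.0000
x' = -2 + -1.0000·(sin 1.8798 − sin 2.8798) = -2.6938
y' = -2 − -1.0000·(cos 1.8798 − cos 2.8798) = -1.3382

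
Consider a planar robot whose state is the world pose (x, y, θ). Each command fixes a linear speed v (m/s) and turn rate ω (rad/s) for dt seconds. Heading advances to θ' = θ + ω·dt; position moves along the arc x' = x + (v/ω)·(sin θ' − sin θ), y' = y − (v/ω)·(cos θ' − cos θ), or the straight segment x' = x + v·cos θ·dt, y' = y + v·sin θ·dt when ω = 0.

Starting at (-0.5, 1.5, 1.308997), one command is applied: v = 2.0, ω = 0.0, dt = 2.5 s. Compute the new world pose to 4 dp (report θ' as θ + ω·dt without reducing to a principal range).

(0.7941, 6.3296, 1.3090)

θ' = 1.3090 + 0.0·2.5 = 1.3090
ω = 0 → straight: x' = -0.5 + 2.0·cos(1.3090)·2.5 = 0.7941
y' = 1.5 + 2.0·sin(1.3090)·2.5 = 6.3296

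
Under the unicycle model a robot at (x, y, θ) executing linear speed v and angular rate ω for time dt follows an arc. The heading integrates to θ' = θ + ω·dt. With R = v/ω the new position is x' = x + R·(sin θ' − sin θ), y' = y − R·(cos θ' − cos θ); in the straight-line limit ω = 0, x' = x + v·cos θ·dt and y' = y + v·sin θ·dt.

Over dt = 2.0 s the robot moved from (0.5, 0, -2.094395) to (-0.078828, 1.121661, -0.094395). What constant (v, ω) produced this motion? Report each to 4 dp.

Δθ = -0.094395 − -2.094395 = 2.000000
ω = Δθ/dt = 2.000000/2.0 = 1.0000
R = −Δy/(cos θ' − cos θ) = -0.7500
v = R·ω = -0.7500·1.0000 = -0.7500

v = -0.7500, ω = 1.0000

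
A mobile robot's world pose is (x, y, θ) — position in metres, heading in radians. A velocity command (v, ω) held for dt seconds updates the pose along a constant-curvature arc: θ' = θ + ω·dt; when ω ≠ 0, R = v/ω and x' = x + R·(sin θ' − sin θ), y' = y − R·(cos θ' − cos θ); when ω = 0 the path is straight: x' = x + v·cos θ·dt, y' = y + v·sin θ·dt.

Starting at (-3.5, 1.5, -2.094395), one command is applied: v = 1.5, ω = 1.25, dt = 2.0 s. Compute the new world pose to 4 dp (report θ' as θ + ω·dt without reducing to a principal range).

(-1.9873, -0.2026, 0.4056)

θ' = -2.0944 + 1.25·2.0 = 0.4056
R = v/ω = 1.5/1.25 = 1.2000
x' = -3.5 + 1.2000·(sin 0.4056 − sin -2.0944) = -1.9873
y' = 1.5 − 1.2000·(cos 0.4056 − cos -2.0944) = -0.2026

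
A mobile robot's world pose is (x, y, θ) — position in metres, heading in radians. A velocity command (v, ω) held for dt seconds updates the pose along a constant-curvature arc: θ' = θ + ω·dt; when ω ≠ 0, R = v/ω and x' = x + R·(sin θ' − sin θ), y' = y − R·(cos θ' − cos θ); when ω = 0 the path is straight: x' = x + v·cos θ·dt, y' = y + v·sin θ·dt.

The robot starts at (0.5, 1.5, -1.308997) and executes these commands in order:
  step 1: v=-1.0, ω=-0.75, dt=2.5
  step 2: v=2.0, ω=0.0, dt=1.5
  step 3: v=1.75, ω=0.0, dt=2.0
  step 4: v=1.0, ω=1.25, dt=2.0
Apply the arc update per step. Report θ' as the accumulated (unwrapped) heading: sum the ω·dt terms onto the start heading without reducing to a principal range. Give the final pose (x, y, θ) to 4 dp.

step 1: θ'=-3.1840 (R=1.3333) → pose (1.8444, 3.1772, -3.1840)
step 2: θ'=-3.1840 (straight) → pose (-1.1529, 3.3044, -3.1840)
step 3: θ'=-3.1840 (straight) → pose (-4.6497, 3.4528, -3.1840)
step 4: θ'=-0.6840 (R=0.8000) → pose (-5.1892, 2.0334, -0.6840)

(-5.1892, 2.0334, -0.6840)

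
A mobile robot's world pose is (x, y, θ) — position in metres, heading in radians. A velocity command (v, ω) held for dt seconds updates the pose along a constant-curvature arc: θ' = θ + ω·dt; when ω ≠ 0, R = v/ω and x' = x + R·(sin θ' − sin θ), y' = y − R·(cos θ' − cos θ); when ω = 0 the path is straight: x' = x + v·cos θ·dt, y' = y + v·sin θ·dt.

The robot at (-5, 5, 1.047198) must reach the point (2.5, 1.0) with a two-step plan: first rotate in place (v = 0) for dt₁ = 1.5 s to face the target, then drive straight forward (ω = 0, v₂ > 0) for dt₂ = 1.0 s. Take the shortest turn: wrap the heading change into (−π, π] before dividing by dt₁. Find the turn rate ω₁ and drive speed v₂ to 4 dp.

ω₁ = -1.0248, v₂ = 8.5000

heading to target = atan2(1−5, 2.5−-5) = -0.4900
Δθ = wrap(-0.4900 − 1.0472) = -1.5372; ω₁ = Δθ/dt₁ = -1.0248
distance = √((2.5−-5)² + (1−5)²) = 8.5000; v₂ = distance/dt₂ = 8.5000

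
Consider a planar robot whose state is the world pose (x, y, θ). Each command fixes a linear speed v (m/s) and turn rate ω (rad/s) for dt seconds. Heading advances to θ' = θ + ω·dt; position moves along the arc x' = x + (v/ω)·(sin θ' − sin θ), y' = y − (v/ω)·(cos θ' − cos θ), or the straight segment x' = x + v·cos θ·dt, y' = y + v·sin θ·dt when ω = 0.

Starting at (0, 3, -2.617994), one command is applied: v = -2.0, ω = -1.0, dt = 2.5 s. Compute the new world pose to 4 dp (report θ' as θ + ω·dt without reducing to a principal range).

θ' = -2.6180 + -1.0·2.5 = -5.1180
R = v/ω = -2.0/-1.0 = 2.0000
x' = 0 + 2.0000·(sin -5.1180 − sin -2.6180) = 2.8377
y' = 3 − 2.0000·(cos -5.1180 − cos -2.6180) = 0.4788

(2.8377, 0.4788, -5.1180)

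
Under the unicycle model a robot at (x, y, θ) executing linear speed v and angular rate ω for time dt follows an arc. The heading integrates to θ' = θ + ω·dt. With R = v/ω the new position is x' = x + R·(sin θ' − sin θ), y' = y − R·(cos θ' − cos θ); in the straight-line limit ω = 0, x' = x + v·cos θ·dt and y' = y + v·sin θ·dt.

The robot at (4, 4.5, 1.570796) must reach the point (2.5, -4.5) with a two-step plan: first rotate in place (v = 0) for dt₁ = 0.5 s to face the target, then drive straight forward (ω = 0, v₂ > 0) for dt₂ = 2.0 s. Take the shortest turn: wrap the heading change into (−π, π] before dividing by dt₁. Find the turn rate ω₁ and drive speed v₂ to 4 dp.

heading to target = atan2(-4.5−4.5, 2.5−4) = -1.7359
Δθ = wrap(-1.7359 − 1.5708) = 2.9764; ω₁ = Δθ/dt₁ = 5.9529
distance = √((2.5−4)² + (-4.5−4.5)²) = 9.1241; v₂ = distance/dt₂ = 4.5621

ω₁ = 5.9529, v₂ = 4.5621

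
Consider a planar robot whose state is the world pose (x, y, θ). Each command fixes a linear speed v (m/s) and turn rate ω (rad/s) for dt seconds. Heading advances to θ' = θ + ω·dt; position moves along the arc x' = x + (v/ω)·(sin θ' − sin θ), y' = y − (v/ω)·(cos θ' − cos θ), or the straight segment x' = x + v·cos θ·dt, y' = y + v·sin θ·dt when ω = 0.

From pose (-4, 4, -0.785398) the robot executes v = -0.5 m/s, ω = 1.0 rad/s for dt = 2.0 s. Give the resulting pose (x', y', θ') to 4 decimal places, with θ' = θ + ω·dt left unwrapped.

(-4.8222, 3.8208, 1.2146)

θ' = -0.7854 + 1.0·2.0 = 1.2146
R = v/ω = -0.5/1.0 = -0.5000
x' = -4 + -0.5000·(sin 1.2146 − sin -0.7854) = -4.8222
y' = 4 − -0.5000·(cos 1.2146 − cos -0.7854) = 3.8208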